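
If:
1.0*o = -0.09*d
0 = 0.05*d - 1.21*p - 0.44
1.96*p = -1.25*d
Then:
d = 0.54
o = -0.05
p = -0.34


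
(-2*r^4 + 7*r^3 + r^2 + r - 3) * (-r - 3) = 2*r^5 - r^4 - 22*r^3 - 4*r^2 + 9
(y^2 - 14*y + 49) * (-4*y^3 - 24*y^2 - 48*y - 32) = -4*y^5 + 32*y^4 + 92*y^3 - 536*y^2 - 1904*y - 1568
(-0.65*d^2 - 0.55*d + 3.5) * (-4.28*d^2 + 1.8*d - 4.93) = 2.782*d^4 + 1.184*d^3 - 12.7655*d^2 + 9.0115*d - 17.255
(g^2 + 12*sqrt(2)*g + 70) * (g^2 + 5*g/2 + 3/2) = g^4 + 5*g^3/2 + 12*sqrt(2)*g^3 + 30*sqrt(2)*g^2 + 143*g^2/2 + 18*sqrt(2)*g + 175*g + 105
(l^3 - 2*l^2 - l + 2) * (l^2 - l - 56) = l^5 - 3*l^4 - 55*l^3 + 115*l^2 + 54*l - 112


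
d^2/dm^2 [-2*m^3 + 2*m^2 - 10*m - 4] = 4 - 12*m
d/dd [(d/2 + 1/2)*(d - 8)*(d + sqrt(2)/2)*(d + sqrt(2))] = 2*d^3 - 21*d^2/2 + 9*sqrt(2)*d^2/4 - 21*sqrt(2)*d/2 - 7*d - 6*sqrt(2) - 7/2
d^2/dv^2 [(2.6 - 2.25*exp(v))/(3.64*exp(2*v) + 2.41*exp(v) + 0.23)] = (-29.8116*exp(4*v) + 157.53374*exp(3*v) + 79.72692*exp(2*v) + 7.641355*exp(v) - 1.560205)*exp(v)/(48.228544*exp(6*v) + 95.794608*exp(5*v) + 72.566676*exp(4*v) + 26.103433*exp(3*v) + 4.585257*exp(2*v) + 0.382467*exp(v) + 0.012167)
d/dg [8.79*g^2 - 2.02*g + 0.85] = 17.58*g - 2.02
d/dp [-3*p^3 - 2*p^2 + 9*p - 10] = -9*p^2 - 4*p + 9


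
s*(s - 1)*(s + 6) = s^3 + 5*s^2 - 6*s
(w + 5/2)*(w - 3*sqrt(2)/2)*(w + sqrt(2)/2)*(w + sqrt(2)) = w^4 + 5*w^3/2 - 7*w^2/2 - 35*w/4 - 3*sqrt(2)*w/2 - 15*sqrt(2)/4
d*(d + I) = d^2 + I*d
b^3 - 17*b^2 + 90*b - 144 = (b - 8)*(b - 6)*(b - 3)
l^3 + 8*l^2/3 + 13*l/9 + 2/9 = (l + 1/3)^2*(l + 2)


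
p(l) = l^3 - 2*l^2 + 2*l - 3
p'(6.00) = 86.00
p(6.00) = 153.00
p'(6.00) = 86.00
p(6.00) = 153.00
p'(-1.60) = 16.08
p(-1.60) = -15.42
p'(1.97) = 5.76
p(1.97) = 0.82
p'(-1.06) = 9.61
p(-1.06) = -8.56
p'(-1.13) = 10.35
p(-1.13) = -9.26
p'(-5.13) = 101.47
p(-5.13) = -200.90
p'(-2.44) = 29.62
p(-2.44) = -34.31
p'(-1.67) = 17.05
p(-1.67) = -16.58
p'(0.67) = 0.67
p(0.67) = -2.26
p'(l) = 3*l^2 - 4*l + 2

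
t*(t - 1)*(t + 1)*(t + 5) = t^4 + 5*t^3 - t^2 - 5*t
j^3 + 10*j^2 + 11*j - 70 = (j - 2)*(j + 5)*(j + 7)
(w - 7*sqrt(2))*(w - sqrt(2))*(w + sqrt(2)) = w^3 - 7*sqrt(2)*w^2 - 2*w + 14*sqrt(2)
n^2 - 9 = (n - 3)*(n + 3)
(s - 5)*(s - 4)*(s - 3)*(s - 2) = s^4 - 14*s^3 + 71*s^2 - 154*s + 120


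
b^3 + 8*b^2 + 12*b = b*(b + 2)*(b + 6)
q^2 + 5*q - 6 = (q - 1)*(q + 6)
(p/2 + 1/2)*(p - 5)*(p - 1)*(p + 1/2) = p^4/2 - 9*p^3/4 - 7*p^2/4 + 9*p/4 + 5/4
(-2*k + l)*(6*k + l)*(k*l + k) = -12*k^3*l - 12*k^3 + 4*k^2*l^2 + 4*k^2*l + k*l^3 + k*l^2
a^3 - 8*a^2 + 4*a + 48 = (a - 6)*(a - 4)*(a + 2)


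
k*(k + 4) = k^2 + 4*k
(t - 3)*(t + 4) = t^2 + t - 12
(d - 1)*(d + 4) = d^2 + 3*d - 4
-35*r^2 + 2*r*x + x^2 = (-5*r + x)*(7*r + x)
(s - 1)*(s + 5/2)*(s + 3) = s^3 + 9*s^2/2 + 2*s - 15/2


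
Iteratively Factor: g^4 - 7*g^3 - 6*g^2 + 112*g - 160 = (g - 2)*(g^3 - 5*g^2 - 16*g + 80) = (g - 5)*(g - 2)*(g^2 - 16) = (g - 5)*(g - 4)*(g - 2)*(g + 4)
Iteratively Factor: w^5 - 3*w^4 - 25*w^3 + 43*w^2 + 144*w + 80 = (w - 5)*(w^4 + 2*w^3 - 15*w^2 - 32*w - 16) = (w - 5)*(w + 1)*(w^3 + w^2 - 16*w - 16) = (w - 5)*(w - 4)*(w + 1)*(w^2 + 5*w + 4) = (w - 5)*(w - 4)*(w + 1)^2*(w + 4)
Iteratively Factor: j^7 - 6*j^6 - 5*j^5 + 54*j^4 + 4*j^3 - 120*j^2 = (j + 2)*(j^6 - 8*j^5 + 11*j^4 + 32*j^3 - 60*j^2) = (j - 5)*(j + 2)*(j^5 - 3*j^4 - 4*j^3 + 12*j^2) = j*(j - 5)*(j + 2)*(j^4 - 3*j^3 - 4*j^2 + 12*j) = j*(j - 5)*(j - 2)*(j + 2)*(j^3 - j^2 - 6*j) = j^2*(j - 5)*(j - 2)*(j + 2)*(j^2 - j - 6) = j^2*(j - 5)*(j - 3)*(j - 2)*(j + 2)*(j + 2)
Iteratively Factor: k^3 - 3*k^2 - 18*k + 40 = (k - 5)*(k^2 + 2*k - 8) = (k - 5)*(k - 2)*(k + 4)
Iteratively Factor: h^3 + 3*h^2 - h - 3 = (h - 1)*(h^2 + 4*h + 3) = (h - 1)*(h + 3)*(h + 1)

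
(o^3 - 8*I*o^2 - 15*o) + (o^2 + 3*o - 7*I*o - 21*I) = o^3 + o^2 - 8*I*o^2 - 12*o - 7*I*o - 21*I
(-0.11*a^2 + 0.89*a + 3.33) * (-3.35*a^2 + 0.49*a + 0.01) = 0.3685*a^4 - 3.0354*a^3 - 10.7205*a^2 + 1.6406*a + 0.0333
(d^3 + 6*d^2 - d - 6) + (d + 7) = d^3 + 6*d^2 + 1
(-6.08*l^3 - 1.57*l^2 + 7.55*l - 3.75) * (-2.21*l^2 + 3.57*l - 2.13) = 13.4368*l^5 - 18.2359*l^4 - 9.34*l^3 + 38.5851*l^2 - 29.469*l + 7.9875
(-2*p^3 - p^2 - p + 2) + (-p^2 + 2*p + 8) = -2*p^3 - 2*p^2 + p + 10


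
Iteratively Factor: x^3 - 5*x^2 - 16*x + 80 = (x + 4)*(x^2 - 9*x + 20) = (x - 5)*(x + 4)*(x - 4)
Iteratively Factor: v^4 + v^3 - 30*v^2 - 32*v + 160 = (v + 4)*(v^3 - 3*v^2 - 18*v + 40) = (v - 2)*(v + 4)*(v^2 - v - 20) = (v - 2)*(v + 4)^2*(v - 5)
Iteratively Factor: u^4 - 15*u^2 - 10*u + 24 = (u + 3)*(u^3 - 3*u^2 - 6*u + 8) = (u - 4)*(u + 3)*(u^2 + u - 2) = (u - 4)*(u - 1)*(u + 3)*(u + 2)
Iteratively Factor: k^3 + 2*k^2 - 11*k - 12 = (k - 3)*(k^2 + 5*k + 4) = (k - 3)*(k + 1)*(k + 4)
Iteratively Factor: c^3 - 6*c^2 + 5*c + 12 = (c - 3)*(c^2 - 3*c - 4) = (c - 3)*(c + 1)*(c - 4)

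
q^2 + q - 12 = (q - 3)*(q + 4)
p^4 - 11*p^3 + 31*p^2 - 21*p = p*(p - 7)*(p - 3)*(p - 1)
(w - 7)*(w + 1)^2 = w^3 - 5*w^2 - 13*w - 7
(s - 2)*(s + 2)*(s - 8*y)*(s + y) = s^4 - 7*s^3*y - 8*s^2*y^2 - 4*s^2 + 28*s*y + 32*y^2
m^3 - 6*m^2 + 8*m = m*(m - 4)*(m - 2)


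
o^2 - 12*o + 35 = (o - 7)*(o - 5)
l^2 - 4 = (l - 2)*(l + 2)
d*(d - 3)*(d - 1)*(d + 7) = d^4 + 3*d^3 - 25*d^2 + 21*d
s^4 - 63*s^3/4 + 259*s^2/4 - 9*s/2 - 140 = (s - 8)*(s - 7)*(s - 2)*(s + 5/4)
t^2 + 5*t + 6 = (t + 2)*(t + 3)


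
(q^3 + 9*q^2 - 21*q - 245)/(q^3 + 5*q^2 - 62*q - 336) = (q^2 + 2*q - 35)/(q^2 - 2*q - 48)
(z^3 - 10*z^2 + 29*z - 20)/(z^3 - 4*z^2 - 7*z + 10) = (z - 4)/(z + 2)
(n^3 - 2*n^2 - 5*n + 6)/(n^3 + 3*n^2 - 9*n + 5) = (n^2 - n - 6)/(n^2 + 4*n - 5)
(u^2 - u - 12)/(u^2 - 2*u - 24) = (-u^2 + u + 12)/(-u^2 + 2*u + 24)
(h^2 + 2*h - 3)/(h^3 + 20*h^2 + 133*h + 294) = (h^2 + 2*h - 3)/(h^3 + 20*h^2 + 133*h + 294)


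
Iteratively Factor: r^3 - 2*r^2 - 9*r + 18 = (r - 2)*(r^2 - 9) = (r - 3)*(r - 2)*(r + 3)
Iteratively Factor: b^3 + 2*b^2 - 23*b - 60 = (b + 4)*(b^2 - 2*b - 15) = (b + 3)*(b + 4)*(b - 5)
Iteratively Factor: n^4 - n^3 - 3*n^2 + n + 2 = (n + 1)*(n^3 - 2*n^2 - n + 2) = (n - 2)*(n + 1)*(n^2 - 1) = (n - 2)*(n - 1)*(n + 1)*(n + 1)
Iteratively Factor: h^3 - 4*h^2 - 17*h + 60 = (h - 5)*(h^2 + h - 12) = (h - 5)*(h - 3)*(h + 4)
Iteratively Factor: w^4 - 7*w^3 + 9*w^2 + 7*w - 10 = (w - 1)*(w^3 - 6*w^2 + 3*w + 10) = (w - 1)*(w + 1)*(w^2 - 7*w + 10) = (w - 5)*(w - 1)*(w + 1)*(w - 2)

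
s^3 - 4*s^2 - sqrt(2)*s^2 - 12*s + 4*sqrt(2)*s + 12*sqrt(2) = (s - 6)*(s + 2)*(s - sqrt(2))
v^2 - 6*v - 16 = (v - 8)*(v + 2)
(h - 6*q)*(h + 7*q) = h^2 + h*q - 42*q^2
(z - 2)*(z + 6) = z^2 + 4*z - 12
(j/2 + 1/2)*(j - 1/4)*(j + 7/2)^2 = j^4/2 + 31*j^3/8 + 69*j^2/8 + 119*j/32 - 49/32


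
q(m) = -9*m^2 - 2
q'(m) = -18*m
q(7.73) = -539.78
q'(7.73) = -139.14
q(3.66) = -122.56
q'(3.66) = -65.88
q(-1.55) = -23.62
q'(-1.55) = 27.90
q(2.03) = -39.09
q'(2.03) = -36.54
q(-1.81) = -31.48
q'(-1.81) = 32.58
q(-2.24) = -47.16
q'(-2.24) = 40.32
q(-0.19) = -2.32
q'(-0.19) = 3.42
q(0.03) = -2.01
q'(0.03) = -0.54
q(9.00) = -731.00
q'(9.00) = -162.00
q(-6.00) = -326.00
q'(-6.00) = 108.00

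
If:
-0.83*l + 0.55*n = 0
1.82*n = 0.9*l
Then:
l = 0.00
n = 0.00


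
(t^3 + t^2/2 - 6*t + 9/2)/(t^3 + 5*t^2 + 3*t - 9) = (t - 3/2)/(t + 3)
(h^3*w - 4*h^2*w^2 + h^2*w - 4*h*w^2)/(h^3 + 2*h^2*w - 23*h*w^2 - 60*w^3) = h*w*(h^2 - 4*h*w + h - 4*w)/(h^3 + 2*h^2*w - 23*h*w^2 - 60*w^3)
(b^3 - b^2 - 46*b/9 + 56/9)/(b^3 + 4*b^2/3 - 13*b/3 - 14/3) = (b - 4/3)/(b + 1)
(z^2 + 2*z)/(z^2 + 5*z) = (z + 2)/(z + 5)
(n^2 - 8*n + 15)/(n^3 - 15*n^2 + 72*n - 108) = (n - 5)/(n^2 - 12*n + 36)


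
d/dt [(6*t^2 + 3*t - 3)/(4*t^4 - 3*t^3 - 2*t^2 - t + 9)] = 3*(-16*t^5 - 6*t^4 + 22*t^3 - 9*t^2 + 32*t + 8)/(16*t^8 - 24*t^7 - 7*t^6 + 4*t^5 + 82*t^4 - 50*t^3 - 35*t^2 - 18*t + 81)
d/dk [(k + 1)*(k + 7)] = 2*k + 8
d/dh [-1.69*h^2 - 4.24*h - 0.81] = -3.38*h - 4.24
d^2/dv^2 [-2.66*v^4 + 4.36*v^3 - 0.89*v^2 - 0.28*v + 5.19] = -31.92*v^2 + 26.16*v - 1.78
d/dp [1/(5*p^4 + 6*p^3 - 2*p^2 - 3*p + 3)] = (-20*p^3 - 18*p^2 + 4*p + 3)/(5*p^4 + 6*p^3 - 2*p^2 - 3*p + 3)^2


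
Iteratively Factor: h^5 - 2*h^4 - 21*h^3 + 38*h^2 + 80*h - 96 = (h + 4)*(h^4 - 6*h^3 + 3*h^2 + 26*h - 24) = (h - 3)*(h + 4)*(h^3 - 3*h^2 - 6*h + 8) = (h - 3)*(h + 2)*(h + 4)*(h^2 - 5*h + 4) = (h - 4)*(h - 3)*(h + 2)*(h + 4)*(h - 1)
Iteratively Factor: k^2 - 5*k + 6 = (k - 3)*(k - 2)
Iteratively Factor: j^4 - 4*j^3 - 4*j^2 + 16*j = (j - 4)*(j^3 - 4*j) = (j - 4)*(j + 2)*(j^2 - 2*j) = j*(j - 4)*(j + 2)*(j - 2)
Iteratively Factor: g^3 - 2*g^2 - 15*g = (g + 3)*(g^2 - 5*g) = g*(g + 3)*(g - 5)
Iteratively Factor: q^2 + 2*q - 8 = (q - 2)*(q + 4)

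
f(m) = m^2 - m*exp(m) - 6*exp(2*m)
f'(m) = -m*exp(m) + 2*m - 12*exp(2*m) - exp(m)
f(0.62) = -21.50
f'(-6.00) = -11.99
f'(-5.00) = -9.97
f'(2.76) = -3049.51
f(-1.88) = 3.68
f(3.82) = -12638.08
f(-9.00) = 81.00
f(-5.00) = 25.03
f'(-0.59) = -5.09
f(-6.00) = 36.01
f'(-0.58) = -5.16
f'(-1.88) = -3.91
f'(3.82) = -25169.10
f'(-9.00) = -18.00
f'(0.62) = -43.24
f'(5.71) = -1095527.84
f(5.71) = -548447.93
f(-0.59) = -1.17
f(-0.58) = -1.22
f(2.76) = -1533.80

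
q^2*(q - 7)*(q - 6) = q^4 - 13*q^3 + 42*q^2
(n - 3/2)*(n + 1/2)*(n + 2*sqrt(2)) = n^3 - n^2 + 2*sqrt(2)*n^2 - 2*sqrt(2)*n - 3*n/4 - 3*sqrt(2)/2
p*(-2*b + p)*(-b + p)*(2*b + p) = 4*b^3*p - 4*b^2*p^2 - b*p^3 + p^4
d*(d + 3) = d^2 + 3*d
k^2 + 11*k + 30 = (k + 5)*(k + 6)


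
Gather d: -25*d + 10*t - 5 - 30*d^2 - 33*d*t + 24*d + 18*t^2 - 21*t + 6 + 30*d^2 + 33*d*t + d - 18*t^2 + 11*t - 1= 0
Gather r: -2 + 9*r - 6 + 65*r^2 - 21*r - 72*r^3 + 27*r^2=-72*r^3 + 92*r^2 - 12*r - 8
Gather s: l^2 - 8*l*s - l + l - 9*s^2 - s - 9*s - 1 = l^2 - 9*s^2 + s*(-8*l - 10) - 1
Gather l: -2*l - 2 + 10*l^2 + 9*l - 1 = 10*l^2 + 7*l - 3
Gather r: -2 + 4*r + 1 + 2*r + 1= 6*r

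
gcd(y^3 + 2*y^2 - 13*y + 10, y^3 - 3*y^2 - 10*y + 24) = y - 2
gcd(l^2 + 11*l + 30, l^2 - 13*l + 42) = 1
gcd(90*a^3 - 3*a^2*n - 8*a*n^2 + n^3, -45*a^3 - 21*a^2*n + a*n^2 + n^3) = 15*a^2 + 2*a*n - n^2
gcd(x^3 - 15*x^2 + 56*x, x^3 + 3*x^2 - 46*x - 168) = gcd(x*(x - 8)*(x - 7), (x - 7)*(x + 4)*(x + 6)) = x - 7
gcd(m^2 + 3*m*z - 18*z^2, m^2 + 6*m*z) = m + 6*z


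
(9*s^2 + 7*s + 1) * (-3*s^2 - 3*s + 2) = -27*s^4 - 48*s^3 - 6*s^2 + 11*s + 2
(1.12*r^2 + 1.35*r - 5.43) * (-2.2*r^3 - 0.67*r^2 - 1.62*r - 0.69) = -2.464*r^5 - 3.7204*r^4 + 9.2271*r^3 + 0.6783*r^2 + 7.8651*r + 3.7467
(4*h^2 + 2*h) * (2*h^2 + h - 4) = 8*h^4 + 8*h^3 - 14*h^2 - 8*h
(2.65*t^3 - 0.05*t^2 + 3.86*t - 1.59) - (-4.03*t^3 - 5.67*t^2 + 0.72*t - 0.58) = 6.68*t^3 + 5.62*t^2 + 3.14*t - 1.01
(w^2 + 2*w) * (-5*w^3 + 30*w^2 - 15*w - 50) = -5*w^5 + 20*w^4 + 45*w^3 - 80*w^2 - 100*w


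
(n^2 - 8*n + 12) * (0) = 0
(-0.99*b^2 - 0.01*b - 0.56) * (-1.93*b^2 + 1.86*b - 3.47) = 1.9107*b^4 - 1.8221*b^3 + 4.4975*b^2 - 1.0069*b + 1.9432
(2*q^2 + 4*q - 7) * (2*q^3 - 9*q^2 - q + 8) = 4*q^5 - 10*q^4 - 52*q^3 + 75*q^2 + 39*q - 56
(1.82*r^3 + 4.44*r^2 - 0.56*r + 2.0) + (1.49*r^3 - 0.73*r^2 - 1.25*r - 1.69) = 3.31*r^3 + 3.71*r^2 - 1.81*r + 0.31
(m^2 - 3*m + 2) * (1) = m^2 - 3*m + 2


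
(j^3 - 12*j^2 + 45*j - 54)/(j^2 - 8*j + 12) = (j^2 - 6*j + 9)/(j - 2)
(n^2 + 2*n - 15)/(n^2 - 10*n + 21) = (n + 5)/(n - 7)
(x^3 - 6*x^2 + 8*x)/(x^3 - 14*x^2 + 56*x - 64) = x/(x - 8)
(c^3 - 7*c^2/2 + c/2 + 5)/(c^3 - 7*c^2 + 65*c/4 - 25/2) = 2*(c + 1)/(2*c - 5)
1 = 1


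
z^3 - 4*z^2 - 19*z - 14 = (z - 7)*(z + 1)*(z + 2)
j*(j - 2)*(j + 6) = j^3 + 4*j^2 - 12*j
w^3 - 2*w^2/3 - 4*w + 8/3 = (w - 2)*(w - 2/3)*(w + 2)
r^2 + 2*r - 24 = (r - 4)*(r + 6)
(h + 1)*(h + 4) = h^2 + 5*h + 4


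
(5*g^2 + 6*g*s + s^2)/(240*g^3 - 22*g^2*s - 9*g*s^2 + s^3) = (g + s)/(48*g^2 - 14*g*s + s^2)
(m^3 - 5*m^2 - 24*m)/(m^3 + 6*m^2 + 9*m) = (m - 8)/(m + 3)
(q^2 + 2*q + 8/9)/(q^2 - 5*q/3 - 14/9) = (3*q + 4)/(3*q - 7)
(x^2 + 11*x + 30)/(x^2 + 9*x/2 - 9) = 2*(x + 5)/(2*x - 3)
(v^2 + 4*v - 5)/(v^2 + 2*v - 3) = (v + 5)/(v + 3)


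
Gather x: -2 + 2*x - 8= 2*x - 10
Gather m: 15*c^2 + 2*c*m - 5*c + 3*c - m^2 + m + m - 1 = 15*c^2 - 2*c - m^2 + m*(2*c + 2) - 1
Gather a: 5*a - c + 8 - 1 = 5*a - c + 7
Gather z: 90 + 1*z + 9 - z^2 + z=-z^2 + 2*z + 99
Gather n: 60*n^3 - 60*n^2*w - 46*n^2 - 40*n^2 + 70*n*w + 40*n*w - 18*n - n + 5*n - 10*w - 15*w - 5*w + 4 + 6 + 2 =60*n^3 + n^2*(-60*w - 86) + n*(110*w - 14) - 30*w + 12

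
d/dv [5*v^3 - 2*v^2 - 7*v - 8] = 15*v^2 - 4*v - 7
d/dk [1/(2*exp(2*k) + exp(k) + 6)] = (-4*exp(k) - 1)*exp(k)/(2*exp(2*k) + exp(k) + 6)^2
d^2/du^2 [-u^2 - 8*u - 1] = -2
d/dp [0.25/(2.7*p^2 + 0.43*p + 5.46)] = (-1.35*p - 0.1075)/(2.7*p^2 + 0.43*p + 5.46)^2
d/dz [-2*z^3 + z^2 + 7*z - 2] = -6*z^2 + 2*z + 7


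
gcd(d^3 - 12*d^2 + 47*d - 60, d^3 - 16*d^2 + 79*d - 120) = d^2 - 8*d + 15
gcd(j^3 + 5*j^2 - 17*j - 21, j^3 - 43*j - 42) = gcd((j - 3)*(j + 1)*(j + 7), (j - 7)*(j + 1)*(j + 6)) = j + 1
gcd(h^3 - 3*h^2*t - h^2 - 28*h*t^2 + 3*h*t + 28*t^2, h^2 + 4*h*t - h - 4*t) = h^2 + 4*h*t - h - 4*t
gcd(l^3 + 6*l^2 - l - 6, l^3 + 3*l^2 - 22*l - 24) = l^2 + 7*l + 6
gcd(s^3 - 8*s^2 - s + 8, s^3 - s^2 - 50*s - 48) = s^2 - 7*s - 8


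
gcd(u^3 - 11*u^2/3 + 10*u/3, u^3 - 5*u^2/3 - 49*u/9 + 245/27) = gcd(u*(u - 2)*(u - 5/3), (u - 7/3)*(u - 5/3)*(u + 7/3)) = u - 5/3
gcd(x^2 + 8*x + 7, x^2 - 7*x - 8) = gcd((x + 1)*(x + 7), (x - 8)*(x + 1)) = x + 1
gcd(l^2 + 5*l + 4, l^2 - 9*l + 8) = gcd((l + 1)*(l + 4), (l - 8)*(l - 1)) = 1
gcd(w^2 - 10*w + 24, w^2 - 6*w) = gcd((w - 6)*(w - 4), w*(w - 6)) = w - 6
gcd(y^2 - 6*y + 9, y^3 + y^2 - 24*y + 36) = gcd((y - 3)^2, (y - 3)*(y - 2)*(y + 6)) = y - 3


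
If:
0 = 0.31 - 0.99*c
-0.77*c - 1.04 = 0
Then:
No Solution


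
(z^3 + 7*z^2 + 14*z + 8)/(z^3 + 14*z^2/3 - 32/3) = 3*(z + 1)/(3*z - 4)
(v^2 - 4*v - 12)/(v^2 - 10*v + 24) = (v + 2)/(v - 4)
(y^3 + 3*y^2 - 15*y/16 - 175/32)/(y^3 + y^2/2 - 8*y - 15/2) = (y^2 + y/2 - 35/16)/(y^2 - 2*y - 3)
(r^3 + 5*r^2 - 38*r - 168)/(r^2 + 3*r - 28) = (r^2 - 2*r - 24)/(r - 4)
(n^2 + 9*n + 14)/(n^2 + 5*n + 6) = (n + 7)/(n + 3)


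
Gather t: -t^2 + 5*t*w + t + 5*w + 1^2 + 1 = -t^2 + t*(5*w + 1) + 5*w + 2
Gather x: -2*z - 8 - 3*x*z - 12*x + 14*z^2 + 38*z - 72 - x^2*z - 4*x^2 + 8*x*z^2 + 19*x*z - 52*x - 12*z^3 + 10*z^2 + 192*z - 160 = x^2*(-z - 4) + x*(8*z^2 + 16*z - 64) - 12*z^3 + 24*z^2 + 228*z - 240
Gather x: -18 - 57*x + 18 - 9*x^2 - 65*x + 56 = -9*x^2 - 122*x + 56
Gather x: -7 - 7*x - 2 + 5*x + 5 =-2*x - 4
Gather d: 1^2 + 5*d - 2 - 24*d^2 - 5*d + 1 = -24*d^2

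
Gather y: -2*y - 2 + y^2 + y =y^2 - y - 2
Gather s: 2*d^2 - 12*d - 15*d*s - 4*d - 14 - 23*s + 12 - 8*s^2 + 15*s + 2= 2*d^2 - 16*d - 8*s^2 + s*(-15*d - 8)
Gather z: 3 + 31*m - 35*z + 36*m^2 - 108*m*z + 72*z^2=36*m^2 + 31*m + 72*z^2 + z*(-108*m - 35) + 3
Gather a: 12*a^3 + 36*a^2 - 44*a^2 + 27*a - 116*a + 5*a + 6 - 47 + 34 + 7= 12*a^3 - 8*a^2 - 84*a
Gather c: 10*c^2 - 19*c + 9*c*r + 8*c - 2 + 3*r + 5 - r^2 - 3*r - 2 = 10*c^2 + c*(9*r - 11) - r^2 + 1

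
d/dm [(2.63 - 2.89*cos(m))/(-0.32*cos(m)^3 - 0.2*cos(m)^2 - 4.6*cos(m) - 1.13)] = (1.8496*cos(m)^3 - 1.9468*cos(m)^2 - 1.052*cos(m) - 15.3637)*sin(m)/(0.1024*cos(m)^6 + 0.128*cos(m)^5 + 2.984*cos(m)^4 + 2.5632*cos(m)^3 + 21.612*cos(m)^2 + 10.396*cos(m) + 1.2769)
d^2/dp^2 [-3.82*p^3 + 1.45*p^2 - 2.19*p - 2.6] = 2.9 - 22.92*p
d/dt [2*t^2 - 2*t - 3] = 4*t - 2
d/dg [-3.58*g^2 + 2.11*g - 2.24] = 2.11 - 7.16*g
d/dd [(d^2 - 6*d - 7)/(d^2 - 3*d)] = (3*d^2 + 14*d - 21)/(d^2*(d^2 - 6*d + 9))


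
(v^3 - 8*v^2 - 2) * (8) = 8*v^3 - 64*v^2 - 16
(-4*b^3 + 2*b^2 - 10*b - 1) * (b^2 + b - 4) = -4*b^5 - 2*b^4 + 8*b^3 - 19*b^2 + 39*b + 4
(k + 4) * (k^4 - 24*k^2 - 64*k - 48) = k^5 + 4*k^4 - 24*k^3 - 160*k^2 - 304*k - 192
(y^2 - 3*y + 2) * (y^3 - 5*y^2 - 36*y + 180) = y^5 - 8*y^4 - 19*y^3 + 278*y^2 - 612*y + 360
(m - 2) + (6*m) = 7*m - 2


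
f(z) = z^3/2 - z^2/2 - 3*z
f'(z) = 3*z^2/2 - z - 3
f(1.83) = -4.10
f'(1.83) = 0.19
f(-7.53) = -219.24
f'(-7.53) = 89.58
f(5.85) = 65.44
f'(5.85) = 42.48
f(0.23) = -0.71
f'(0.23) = -3.15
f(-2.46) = -3.09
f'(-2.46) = 8.54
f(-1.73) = 1.10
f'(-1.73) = 3.22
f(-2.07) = -0.37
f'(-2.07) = 5.50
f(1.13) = -3.31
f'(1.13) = -2.21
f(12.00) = 756.00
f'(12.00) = 201.00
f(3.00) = 0.00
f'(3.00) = 7.50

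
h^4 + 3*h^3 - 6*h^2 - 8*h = h*(h - 2)*(h + 1)*(h + 4)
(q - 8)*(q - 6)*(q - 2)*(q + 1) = q^4 - 15*q^3 + 60*q^2 - 20*q - 96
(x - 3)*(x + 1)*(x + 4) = x^3 + 2*x^2 - 11*x - 12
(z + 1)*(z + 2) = z^2 + 3*z + 2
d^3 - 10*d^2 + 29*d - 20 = (d - 5)*(d - 4)*(d - 1)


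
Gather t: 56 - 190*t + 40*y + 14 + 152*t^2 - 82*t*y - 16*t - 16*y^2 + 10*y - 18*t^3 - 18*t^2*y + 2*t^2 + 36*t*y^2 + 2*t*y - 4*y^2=-18*t^3 + t^2*(154 - 18*y) + t*(36*y^2 - 80*y - 206) - 20*y^2 + 50*y + 70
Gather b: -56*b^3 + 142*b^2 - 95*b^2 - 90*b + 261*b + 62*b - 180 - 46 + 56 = -56*b^3 + 47*b^2 + 233*b - 170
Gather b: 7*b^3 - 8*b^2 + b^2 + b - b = 7*b^3 - 7*b^2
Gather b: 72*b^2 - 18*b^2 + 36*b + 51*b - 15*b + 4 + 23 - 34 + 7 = 54*b^2 + 72*b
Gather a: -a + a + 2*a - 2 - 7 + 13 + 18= 2*a + 22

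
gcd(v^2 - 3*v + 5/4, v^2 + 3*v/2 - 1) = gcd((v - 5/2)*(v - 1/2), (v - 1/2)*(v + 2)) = v - 1/2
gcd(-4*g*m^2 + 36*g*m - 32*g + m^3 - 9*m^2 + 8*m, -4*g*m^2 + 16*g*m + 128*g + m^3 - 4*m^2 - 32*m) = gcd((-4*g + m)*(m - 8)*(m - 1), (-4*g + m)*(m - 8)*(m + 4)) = 4*g*m - 32*g - m^2 + 8*m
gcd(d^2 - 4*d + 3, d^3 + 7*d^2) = 1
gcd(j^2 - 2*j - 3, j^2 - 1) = j + 1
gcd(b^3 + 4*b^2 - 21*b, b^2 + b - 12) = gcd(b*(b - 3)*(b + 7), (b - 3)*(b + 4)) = b - 3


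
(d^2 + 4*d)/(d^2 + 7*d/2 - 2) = 2*d/(2*d - 1)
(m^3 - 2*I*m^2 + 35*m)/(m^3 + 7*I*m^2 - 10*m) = (m - 7*I)/(m + 2*I)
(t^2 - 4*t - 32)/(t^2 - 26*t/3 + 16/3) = 3*(t + 4)/(3*t - 2)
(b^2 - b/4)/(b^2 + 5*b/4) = (4*b - 1)/(4*b + 5)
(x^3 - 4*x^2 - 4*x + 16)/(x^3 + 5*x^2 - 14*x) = (x^2 - 2*x - 8)/(x*(x + 7))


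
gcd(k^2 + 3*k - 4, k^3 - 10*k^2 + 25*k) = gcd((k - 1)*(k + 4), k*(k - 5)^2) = 1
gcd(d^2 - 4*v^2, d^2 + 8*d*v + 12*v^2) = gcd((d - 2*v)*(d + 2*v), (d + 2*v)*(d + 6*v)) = d + 2*v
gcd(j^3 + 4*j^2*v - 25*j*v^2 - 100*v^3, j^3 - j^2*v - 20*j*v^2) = -j^2 + j*v + 20*v^2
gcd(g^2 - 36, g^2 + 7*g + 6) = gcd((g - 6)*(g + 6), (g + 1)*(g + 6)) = g + 6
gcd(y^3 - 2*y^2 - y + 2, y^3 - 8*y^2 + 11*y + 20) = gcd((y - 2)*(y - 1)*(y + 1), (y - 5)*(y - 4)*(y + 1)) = y + 1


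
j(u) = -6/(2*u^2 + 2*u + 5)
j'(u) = -6*(-4*u - 2)/(2*u^2 + 2*u + 5)^2 = 12*(2*u + 1)/(2*u^2 + 2*u + 5)^2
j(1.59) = -0.45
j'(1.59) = 0.29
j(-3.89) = -0.22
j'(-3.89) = -0.11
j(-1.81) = -0.76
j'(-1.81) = -0.50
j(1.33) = -0.54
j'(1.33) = 0.35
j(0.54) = -0.90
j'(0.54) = 0.56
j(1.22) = -0.58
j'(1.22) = 0.38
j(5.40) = -0.08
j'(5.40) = 0.03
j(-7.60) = -0.06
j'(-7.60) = -0.02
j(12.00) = -0.02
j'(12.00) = 0.00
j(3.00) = -0.21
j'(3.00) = 0.10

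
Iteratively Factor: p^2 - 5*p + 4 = (p - 1)*(p - 4)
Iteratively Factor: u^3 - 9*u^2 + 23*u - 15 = (u - 5)*(u^2 - 4*u + 3) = (u - 5)*(u - 1)*(u - 3)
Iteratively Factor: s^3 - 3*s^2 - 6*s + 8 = (s - 1)*(s^2 - 2*s - 8) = (s - 1)*(s + 2)*(s - 4)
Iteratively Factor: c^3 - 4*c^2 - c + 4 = (c - 4)*(c^2 - 1) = (c - 4)*(c + 1)*(c - 1)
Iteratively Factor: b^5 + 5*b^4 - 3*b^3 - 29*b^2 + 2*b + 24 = (b + 4)*(b^4 + b^3 - 7*b^2 - b + 6) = (b + 1)*(b + 4)*(b^3 - 7*b + 6) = (b - 1)*(b + 1)*(b + 4)*(b^2 + b - 6) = (b - 2)*(b - 1)*(b + 1)*(b + 4)*(b + 3)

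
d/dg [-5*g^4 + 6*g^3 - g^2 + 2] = 2*g*(-10*g^2 + 9*g - 1)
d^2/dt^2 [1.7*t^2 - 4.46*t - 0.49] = 3.40000000000000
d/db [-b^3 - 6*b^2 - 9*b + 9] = -3*b^2 - 12*b - 9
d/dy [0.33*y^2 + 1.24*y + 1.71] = 0.66*y + 1.24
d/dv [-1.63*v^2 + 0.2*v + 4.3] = 0.2 - 3.26*v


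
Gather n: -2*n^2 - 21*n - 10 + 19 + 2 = -2*n^2 - 21*n + 11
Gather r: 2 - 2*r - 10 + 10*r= 8*r - 8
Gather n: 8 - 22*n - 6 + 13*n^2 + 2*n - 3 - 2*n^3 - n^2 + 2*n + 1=-2*n^3 + 12*n^2 - 18*n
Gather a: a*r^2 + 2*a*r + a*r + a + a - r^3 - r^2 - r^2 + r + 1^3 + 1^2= a*(r^2 + 3*r + 2) - r^3 - 2*r^2 + r + 2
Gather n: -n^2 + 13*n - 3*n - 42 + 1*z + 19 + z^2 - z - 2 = -n^2 + 10*n + z^2 - 25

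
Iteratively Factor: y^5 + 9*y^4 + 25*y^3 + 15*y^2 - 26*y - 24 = (y - 1)*(y^4 + 10*y^3 + 35*y^2 + 50*y + 24) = (y - 1)*(y + 4)*(y^3 + 6*y^2 + 11*y + 6) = (y - 1)*(y + 1)*(y + 4)*(y^2 + 5*y + 6) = (y - 1)*(y + 1)*(y + 2)*(y + 4)*(y + 3)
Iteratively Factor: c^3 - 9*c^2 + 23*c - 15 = (c - 1)*(c^2 - 8*c + 15) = (c - 5)*(c - 1)*(c - 3)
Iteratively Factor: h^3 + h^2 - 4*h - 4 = (h - 2)*(h^2 + 3*h + 2) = (h - 2)*(h + 1)*(h + 2)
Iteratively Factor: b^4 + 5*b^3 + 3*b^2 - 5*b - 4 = (b - 1)*(b^3 + 6*b^2 + 9*b + 4) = (b - 1)*(b + 1)*(b^2 + 5*b + 4) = (b - 1)*(b + 1)^2*(b + 4)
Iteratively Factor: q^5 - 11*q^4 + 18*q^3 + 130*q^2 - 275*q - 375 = (q - 5)*(q^4 - 6*q^3 - 12*q^2 + 70*q + 75) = (q - 5)*(q + 3)*(q^3 - 9*q^2 + 15*q + 25) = (q - 5)*(q + 1)*(q + 3)*(q^2 - 10*q + 25) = (q - 5)^2*(q + 1)*(q + 3)*(q - 5)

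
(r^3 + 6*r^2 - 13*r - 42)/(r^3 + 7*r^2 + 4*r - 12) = (r^2 + 4*r - 21)/(r^2 + 5*r - 6)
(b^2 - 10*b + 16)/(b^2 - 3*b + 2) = (b - 8)/(b - 1)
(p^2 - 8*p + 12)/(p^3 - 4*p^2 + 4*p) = (p - 6)/(p*(p - 2))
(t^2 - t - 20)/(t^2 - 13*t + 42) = (t^2 - t - 20)/(t^2 - 13*t + 42)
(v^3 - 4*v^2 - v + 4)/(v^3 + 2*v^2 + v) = (v^2 - 5*v + 4)/(v*(v + 1))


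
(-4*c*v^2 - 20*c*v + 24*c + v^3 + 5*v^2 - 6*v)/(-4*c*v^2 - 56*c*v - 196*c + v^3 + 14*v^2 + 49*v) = (v^2 + 5*v - 6)/(v^2 + 14*v + 49)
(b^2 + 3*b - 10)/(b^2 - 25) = (b - 2)/(b - 5)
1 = 1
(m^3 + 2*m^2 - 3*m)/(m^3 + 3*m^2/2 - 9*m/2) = 2*(m - 1)/(2*m - 3)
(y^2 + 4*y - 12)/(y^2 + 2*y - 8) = (y + 6)/(y + 4)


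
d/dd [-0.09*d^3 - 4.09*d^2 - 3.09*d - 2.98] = -0.27*d^2 - 8.18*d - 3.09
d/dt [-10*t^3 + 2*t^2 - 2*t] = -30*t^2 + 4*t - 2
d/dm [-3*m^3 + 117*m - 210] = 117 - 9*m^2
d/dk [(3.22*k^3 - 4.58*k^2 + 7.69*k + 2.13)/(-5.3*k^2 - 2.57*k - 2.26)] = (-17.066*k^4 - 16.5508*k^3 + 30.696*k^2 + 43.2796*k - 11.9053)/(28.09*k^4 + 27.242*k^3 + 30.5609*k^2 + 11.6164*k + 5.1076)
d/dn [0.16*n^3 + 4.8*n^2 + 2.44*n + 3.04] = 0.48*n^2 + 9.6*n + 2.44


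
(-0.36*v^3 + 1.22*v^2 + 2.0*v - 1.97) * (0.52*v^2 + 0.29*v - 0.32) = -0.1872*v^5 + 0.53*v^4 + 1.509*v^3 - 0.8348*v^2 - 1.2113*v + 0.6304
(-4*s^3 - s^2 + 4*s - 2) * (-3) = 12*s^3 + 3*s^2 - 12*s + 6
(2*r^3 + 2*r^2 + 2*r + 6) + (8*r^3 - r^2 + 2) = 10*r^3 + r^2 + 2*r + 8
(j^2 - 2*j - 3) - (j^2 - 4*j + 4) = 2*j - 7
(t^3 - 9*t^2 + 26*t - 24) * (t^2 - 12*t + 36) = t^5 - 21*t^4 + 170*t^3 - 660*t^2 + 1224*t - 864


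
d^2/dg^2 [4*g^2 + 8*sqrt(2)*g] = 8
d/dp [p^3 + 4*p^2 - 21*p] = 3*p^2 + 8*p - 21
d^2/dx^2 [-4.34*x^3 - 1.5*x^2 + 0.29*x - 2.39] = -26.04*x - 3.0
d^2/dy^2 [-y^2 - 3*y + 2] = -2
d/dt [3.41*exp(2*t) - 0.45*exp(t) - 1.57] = (6.82*exp(t) - 0.45)*exp(t)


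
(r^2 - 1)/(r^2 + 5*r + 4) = (r - 1)/(r + 4)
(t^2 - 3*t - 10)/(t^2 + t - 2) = (t - 5)/(t - 1)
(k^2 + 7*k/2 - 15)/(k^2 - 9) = (k^2 + 7*k/2 - 15)/(k^2 - 9)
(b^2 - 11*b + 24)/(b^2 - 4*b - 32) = (b - 3)/(b + 4)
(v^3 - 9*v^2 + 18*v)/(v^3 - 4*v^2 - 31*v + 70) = v*(v^2 - 9*v + 18)/(v^3 - 4*v^2 - 31*v + 70)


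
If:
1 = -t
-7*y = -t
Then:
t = -1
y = -1/7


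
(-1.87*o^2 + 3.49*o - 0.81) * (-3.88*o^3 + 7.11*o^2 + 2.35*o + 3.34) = 7.2556*o^5 - 26.8369*o^4 + 23.5622*o^3 - 3.8034*o^2 + 9.7531*o - 2.7054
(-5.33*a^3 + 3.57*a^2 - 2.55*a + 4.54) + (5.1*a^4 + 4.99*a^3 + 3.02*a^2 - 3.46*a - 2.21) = 5.1*a^4 - 0.34*a^3 + 6.59*a^2 - 6.01*a + 2.33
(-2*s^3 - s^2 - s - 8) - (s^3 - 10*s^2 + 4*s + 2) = -3*s^3 + 9*s^2 - 5*s - 10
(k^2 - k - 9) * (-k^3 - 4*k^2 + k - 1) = -k^5 - 3*k^4 + 14*k^3 + 34*k^2 - 8*k + 9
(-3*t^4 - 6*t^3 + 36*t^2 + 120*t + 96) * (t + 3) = -3*t^5 - 15*t^4 + 18*t^3 + 228*t^2 + 456*t + 288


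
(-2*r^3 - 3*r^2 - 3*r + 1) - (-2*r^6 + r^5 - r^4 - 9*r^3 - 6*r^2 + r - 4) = 2*r^6 - r^5 + r^4 + 7*r^3 + 3*r^2 - 4*r + 5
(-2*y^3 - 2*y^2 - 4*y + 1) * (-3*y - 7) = 6*y^4 + 20*y^3 + 26*y^2 + 25*y - 7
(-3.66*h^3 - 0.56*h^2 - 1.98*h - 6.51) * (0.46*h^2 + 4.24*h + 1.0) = -1.6836*h^5 - 15.776*h^4 - 6.9452*h^3 - 11.9498*h^2 - 29.5824*h - 6.51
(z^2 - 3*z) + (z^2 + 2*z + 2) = 2*z^2 - z + 2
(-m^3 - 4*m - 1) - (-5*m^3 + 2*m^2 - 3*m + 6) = 4*m^3 - 2*m^2 - m - 7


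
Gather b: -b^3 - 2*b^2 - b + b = -b^3 - 2*b^2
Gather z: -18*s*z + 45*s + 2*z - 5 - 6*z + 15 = 45*s + z*(-18*s - 4) + 10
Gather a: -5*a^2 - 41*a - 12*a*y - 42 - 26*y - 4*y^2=-5*a^2 + a*(-12*y - 41) - 4*y^2 - 26*y - 42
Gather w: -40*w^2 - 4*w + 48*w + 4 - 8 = -40*w^2 + 44*w - 4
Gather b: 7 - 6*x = 7 - 6*x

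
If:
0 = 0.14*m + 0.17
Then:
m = -1.21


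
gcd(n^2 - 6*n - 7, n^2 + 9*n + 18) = 1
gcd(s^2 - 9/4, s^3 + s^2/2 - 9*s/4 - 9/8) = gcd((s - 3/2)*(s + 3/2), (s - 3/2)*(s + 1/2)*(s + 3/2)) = s^2 - 9/4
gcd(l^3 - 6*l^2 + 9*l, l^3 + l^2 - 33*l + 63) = l^2 - 6*l + 9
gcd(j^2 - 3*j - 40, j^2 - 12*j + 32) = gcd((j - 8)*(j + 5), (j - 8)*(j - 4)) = j - 8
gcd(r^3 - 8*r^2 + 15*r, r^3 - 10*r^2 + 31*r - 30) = r^2 - 8*r + 15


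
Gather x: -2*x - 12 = -2*x - 12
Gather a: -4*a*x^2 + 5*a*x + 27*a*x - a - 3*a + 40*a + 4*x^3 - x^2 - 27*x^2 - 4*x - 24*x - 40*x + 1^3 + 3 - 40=a*(-4*x^2 + 32*x + 36) + 4*x^3 - 28*x^2 - 68*x - 36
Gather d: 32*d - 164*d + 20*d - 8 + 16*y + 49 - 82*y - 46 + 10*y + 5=-112*d - 56*y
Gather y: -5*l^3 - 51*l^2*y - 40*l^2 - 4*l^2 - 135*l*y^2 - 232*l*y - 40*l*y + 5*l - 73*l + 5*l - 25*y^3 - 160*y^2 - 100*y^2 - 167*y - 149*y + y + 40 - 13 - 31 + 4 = -5*l^3 - 44*l^2 - 63*l - 25*y^3 + y^2*(-135*l - 260) + y*(-51*l^2 - 272*l - 315)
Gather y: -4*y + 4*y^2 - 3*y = 4*y^2 - 7*y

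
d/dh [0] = 0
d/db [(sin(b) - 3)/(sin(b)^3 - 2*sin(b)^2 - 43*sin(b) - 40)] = (-2*sin(b)^3 + 11*sin(b)^2 - 12*sin(b) - 169)*cos(b)/((sin(b) - 8)^2*(sin(b) + 1)^2*(sin(b) + 5)^2)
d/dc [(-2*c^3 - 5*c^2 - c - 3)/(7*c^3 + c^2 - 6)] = (33*c^4 + 14*c^3 + 100*c^2 + 66*c + 6)/(49*c^6 + 14*c^5 + c^4 - 84*c^3 - 12*c^2 + 36)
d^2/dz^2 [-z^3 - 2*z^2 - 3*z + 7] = -6*z - 4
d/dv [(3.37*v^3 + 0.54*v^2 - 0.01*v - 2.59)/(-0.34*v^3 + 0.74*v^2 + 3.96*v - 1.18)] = (2.6774*v^4 + 26.6836*v^3 - 12.4258*v^2 + 2.5588*v + 10.2682)/(0.1156*v^6 - 0.5032*v^5 - 2.1452*v^4 + 6.6632*v^3 + 13.9352*v^2 - 9.3456*v + 1.3924)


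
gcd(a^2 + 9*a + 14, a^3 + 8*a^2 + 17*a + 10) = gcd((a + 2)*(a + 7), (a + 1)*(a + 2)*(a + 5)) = a + 2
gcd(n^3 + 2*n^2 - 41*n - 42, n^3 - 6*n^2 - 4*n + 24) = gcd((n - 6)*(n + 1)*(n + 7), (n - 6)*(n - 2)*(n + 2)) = n - 6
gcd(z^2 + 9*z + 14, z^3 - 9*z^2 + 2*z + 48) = z + 2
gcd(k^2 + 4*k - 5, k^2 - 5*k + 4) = k - 1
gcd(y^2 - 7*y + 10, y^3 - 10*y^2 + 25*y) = y - 5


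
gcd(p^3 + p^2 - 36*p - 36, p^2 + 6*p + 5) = p + 1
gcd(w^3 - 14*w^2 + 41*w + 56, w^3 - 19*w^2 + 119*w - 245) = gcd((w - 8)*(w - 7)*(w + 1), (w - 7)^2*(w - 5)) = w - 7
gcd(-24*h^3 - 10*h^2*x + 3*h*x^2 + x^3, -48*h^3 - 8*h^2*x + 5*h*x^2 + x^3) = -12*h^2 + h*x + x^2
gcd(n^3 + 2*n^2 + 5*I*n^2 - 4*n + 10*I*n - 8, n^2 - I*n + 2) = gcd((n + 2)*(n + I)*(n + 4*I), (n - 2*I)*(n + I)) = n + I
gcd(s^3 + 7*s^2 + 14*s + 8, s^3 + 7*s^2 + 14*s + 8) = s^3 + 7*s^2 + 14*s + 8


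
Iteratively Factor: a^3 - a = (a)*(a^2 - 1) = a*(a + 1)*(a - 1)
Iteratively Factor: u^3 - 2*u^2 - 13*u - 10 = (u - 5)*(u^2 + 3*u + 2) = (u - 5)*(u + 2)*(u + 1)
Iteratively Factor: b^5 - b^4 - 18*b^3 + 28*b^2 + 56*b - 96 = (b - 2)*(b^4 + b^3 - 16*b^2 - 4*b + 48) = (b - 2)^2*(b^3 + 3*b^2 - 10*b - 24) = (b - 2)^2*(b + 4)*(b^2 - b - 6) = (b - 2)^2*(b + 2)*(b + 4)*(b - 3)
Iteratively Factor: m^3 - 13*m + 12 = (m + 4)*(m^2 - 4*m + 3) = (m - 3)*(m + 4)*(m - 1)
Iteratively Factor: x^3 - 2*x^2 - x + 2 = (x + 1)*(x^2 - 3*x + 2) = (x - 1)*(x + 1)*(x - 2)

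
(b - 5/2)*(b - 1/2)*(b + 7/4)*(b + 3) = b^4 + 7*b^3/4 - 31*b^2/4 - 157*b/16 + 105/16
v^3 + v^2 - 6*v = v*(v - 2)*(v + 3)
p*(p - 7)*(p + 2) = p^3 - 5*p^2 - 14*p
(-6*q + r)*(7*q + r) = -42*q^2 + q*r + r^2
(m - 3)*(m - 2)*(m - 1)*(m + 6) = m^4 - 25*m^2 + 60*m - 36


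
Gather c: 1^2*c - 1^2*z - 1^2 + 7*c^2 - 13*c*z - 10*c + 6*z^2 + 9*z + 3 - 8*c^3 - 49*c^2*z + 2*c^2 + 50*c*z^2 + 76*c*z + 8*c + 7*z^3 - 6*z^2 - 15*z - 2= -8*c^3 + c^2*(9 - 49*z) + c*(50*z^2 + 63*z - 1) + 7*z^3 - 7*z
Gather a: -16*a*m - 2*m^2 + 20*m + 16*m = -16*a*m - 2*m^2 + 36*m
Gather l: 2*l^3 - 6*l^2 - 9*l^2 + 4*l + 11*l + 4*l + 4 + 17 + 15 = 2*l^3 - 15*l^2 + 19*l + 36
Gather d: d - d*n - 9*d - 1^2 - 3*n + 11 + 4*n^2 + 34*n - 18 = d*(-n - 8) + 4*n^2 + 31*n - 8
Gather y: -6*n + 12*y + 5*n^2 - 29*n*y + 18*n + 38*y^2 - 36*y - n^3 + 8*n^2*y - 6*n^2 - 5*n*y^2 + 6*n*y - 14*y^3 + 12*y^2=-n^3 - n^2 + 12*n - 14*y^3 + y^2*(50 - 5*n) + y*(8*n^2 - 23*n - 24)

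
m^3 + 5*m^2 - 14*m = m*(m - 2)*(m + 7)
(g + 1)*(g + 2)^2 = g^3 + 5*g^2 + 8*g + 4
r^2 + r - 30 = (r - 5)*(r + 6)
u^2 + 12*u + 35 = (u + 5)*(u + 7)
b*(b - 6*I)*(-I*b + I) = -I*b^3 - 6*b^2 + I*b^2 + 6*b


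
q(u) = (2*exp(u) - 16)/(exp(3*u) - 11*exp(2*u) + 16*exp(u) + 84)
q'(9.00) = 0.00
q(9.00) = 0.00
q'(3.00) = -0.01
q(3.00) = 0.01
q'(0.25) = 0.01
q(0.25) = -0.15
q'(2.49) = -0.04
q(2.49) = 0.02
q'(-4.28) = 0.00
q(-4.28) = -0.19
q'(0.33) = 0.01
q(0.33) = -0.15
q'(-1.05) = 0.01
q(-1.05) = -0.17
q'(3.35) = -0.01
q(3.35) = 0.00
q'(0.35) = 0.01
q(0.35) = -0.15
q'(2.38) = -0.05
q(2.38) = 0.02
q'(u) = (2*exp(u) - 16)*(-3*exp(3*u) + 22*exp(2*u) - 16*exp(u))/(exp(3*u) - 11*exp(2*u) + 16*exp(u) + 84)^2 + 2*exp(u)/(exp(3*u) - 11*exp(2*u) + 16*exp(u) + 84)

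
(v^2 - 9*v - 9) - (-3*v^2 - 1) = 4*v^2 - 9*v - 8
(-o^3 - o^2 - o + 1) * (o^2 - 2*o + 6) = -o^5 + o^4 - 5*o^3 - 3*o^2 - 8*o + 6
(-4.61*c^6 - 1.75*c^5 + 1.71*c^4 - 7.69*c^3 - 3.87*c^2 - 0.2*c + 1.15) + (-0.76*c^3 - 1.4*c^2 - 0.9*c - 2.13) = -4.61*c^6 - 1.75*c^5 + 1.71*c^4 - 8.45*c^3 - 5.27*c^2 - 1.1*c - 0.98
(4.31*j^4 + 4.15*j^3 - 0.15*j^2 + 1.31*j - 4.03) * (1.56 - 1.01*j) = -4.3531*j^5 + 2.5321*j^4 + 6.6255*j^3 - 1.5571*j^2 + 6.1139*j - 6.2868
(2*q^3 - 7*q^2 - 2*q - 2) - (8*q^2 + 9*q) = 2*q^3 - 15*q^2 - 11*q - 2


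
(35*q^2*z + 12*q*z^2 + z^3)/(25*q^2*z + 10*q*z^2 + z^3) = (7*q + z)/(5*q + z)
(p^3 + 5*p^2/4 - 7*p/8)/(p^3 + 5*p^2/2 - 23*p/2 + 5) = p*(4*p + 7)/(4*(p^2 + 3*p - 10))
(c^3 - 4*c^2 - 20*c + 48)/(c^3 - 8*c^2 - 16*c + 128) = (c^2 - 8*c + 12)/(c^2 - 12*c + 32)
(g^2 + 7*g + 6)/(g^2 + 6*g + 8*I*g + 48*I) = (g + 1)/(g + 8*I)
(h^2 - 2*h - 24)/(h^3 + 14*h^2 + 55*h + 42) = (h^2 - 2*h - 24)/(h^3 + 14*h^2 + 55*h + 42)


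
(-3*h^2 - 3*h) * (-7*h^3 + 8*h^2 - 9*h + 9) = 21*h^5 - 3*h^4 + 3*h^3 - 27*h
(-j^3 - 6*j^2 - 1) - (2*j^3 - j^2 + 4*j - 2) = -3*j^3 - 5*j^2 - 4*j + 1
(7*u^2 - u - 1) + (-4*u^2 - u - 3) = 3*u^2 - 2*u - 4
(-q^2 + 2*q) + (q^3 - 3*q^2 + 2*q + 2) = q^3 - 4*q^2 + 4*q + 2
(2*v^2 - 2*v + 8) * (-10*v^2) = -20*v^4 + 20*v^3 - 80*v^2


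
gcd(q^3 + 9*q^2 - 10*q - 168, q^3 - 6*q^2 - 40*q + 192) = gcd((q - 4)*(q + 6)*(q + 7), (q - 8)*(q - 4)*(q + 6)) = q^2 + 2*q - 24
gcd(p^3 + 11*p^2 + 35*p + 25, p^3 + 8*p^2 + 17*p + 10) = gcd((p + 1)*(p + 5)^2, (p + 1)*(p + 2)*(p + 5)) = p^2 + 6*p + 5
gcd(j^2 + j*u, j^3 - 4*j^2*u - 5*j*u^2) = j^2 + j*u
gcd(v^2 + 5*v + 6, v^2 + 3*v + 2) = v + 2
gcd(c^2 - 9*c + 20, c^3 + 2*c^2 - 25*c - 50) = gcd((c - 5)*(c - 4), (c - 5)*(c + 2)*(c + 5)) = c - 5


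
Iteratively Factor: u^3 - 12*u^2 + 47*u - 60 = (u - 5)*(u^2 - 7*u + 12) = (u - 5)*(u - 4)*(u - 3)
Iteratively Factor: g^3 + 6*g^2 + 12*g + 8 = (g + 2)*(g^2 + 4*g + 4) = (g + 2)^2*(g + 2)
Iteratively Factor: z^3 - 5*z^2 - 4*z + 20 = (z - 5)*(z^2 - 4) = (z - 5)*(z - 2)*(z + 2)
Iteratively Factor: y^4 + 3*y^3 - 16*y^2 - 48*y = (y + 3)*(y^3 - 16*y) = y*(y + 3)*(y^2 - 16) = y*(y + 3)*(y + 4)*(y - 4)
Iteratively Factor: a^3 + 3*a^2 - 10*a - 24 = (a + 4)*(a^2 - a - 6) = (a - 3)*(a + 4)*(a + 2)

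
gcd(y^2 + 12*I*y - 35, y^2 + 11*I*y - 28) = y + 7*I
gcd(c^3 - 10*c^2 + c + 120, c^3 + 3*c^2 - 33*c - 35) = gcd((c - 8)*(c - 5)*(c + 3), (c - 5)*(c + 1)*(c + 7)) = c - 5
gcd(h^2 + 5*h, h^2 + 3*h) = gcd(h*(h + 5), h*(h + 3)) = h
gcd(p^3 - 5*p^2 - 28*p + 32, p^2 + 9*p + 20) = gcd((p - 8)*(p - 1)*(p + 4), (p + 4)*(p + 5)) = p + 4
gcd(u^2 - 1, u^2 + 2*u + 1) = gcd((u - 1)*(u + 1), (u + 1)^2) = u + 1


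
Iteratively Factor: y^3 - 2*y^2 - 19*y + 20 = (y + 4)*(y^2 - 6*y + 5) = (y - 1)*(y + 4)*(y - 5)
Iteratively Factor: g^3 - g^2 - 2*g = (g - 2)*(g^2 + g) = g*(g - 2)*(g + 1)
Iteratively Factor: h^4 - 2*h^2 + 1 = (h - 1)*(h^3 + h^2 - h - 1) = (h - 1)*(h + 1)*(h^2 - 1) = (h - 1)^2*(h + 1)*(h + 1)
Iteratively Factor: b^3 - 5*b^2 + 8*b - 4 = (b - 2)*(b^2 - 3*b + 2) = (b - 2)^2*(b - 1)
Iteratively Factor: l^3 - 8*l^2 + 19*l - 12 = (l - 3)*(l^2 - 5*l + 4) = (l - 4)*(l - 3)*(l - 1)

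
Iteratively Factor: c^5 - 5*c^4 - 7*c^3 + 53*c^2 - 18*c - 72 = (c - 4)*(c^4 - c^3 - 11*c^2 + 9*c + 18) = (c - 4)*(c + 3)*(c^3 - 4*c^2 + c + 6) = (c - 4)*(c - 3)*(c + 3)*(c^2 - c - 2) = (c - 4)*(c - 3)*(c + 1)*(c + 3)*(c - 2)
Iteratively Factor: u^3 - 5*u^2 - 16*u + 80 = (u - 5)*(u^2 - 16) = (u - 5)*(u - 4)*(u + 4)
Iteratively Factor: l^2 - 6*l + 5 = (l - 5)*(l - 1)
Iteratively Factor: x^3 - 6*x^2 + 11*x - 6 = (x - 2)*(x^2 - 4*x + 3) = (x - 2)*(x - 1)*(x - 3)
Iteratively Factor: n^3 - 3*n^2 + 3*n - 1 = (n - 1)*(n^2 - 2*n + 1) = (n - 1)^2*(n - 1)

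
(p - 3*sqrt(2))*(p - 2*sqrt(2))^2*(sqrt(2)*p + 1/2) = sqrt(2)*p^4 - 27*p^3/2 + 57*sqrt(2)*p^2/2 - 32*p - 12*sqrt(2)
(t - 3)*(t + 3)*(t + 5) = t^3 + 5*t^2 - 9*t - 45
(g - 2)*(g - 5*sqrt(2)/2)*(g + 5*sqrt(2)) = g^3 - 2*g^2 + 5*sqrt(2)*g^2/2 - 25*g - 5*sqrt(2)*g + 50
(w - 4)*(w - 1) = w^2 - 5*w + 4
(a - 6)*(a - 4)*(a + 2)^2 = a^4 - 6*a^3 - 12*a^2 + 56*a + 96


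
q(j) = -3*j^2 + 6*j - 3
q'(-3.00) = 24.00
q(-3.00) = -48.00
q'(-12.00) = 78.00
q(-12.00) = -507.00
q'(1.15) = -0.90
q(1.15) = -0.07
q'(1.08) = -0.48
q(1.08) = -0.02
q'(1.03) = -0.18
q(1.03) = -0.00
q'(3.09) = -12.54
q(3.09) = -13.10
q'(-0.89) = 11.34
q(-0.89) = -10.72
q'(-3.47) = 26.82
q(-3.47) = -59.94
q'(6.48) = -32.88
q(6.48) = -90.09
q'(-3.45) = 26.70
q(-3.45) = -59.41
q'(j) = 6 - 6*j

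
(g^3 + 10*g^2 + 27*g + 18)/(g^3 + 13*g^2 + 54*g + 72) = (g + 1)/(g + 4)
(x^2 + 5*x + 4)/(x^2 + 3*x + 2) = (x + 4)/(x + 2)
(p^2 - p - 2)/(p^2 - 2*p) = (p + 1)/p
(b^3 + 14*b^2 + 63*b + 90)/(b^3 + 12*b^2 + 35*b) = (b^2 + 9*b + 18)/(b*(b + 7))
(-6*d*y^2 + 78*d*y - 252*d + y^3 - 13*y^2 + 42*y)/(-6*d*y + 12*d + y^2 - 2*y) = (y^2 - 13*y + 42)/(y - 2)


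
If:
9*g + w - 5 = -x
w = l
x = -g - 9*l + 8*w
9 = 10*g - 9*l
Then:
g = 5/8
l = -11/36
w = -11/36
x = -23/72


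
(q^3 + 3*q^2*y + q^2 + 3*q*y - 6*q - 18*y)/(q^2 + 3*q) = q + 3*y - 2 - 6*y/q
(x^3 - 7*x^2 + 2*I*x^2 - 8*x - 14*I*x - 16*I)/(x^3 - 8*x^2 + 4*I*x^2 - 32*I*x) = (x^2 + x*(1 + 2*I) + 2*I)/(x*(x + 4*I))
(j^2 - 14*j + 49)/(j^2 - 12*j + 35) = (j - 7)/(j - 5)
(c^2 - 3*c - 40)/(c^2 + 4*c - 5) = (c - 8)/(c - 1)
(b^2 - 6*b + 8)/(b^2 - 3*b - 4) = (b - 2)/(b + 1)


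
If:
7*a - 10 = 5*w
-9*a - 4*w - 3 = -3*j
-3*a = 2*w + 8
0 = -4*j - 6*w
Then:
No Solution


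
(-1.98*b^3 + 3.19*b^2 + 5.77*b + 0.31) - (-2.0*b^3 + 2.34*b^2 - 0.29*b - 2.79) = 0.02*b^3 + 0.85*b^2 + 6.06*b + 3.1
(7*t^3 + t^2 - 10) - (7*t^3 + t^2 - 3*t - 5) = 3*t - 5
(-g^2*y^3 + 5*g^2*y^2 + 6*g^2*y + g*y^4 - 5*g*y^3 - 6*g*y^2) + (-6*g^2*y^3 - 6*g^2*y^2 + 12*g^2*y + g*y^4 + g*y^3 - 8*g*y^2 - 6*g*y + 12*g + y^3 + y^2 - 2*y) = -7*g^2*y^3 - g^2*y^2 + 18*g^2*y + 2*g*y^4 - 4*g*y^3 - 14*g*y^2 - 6*g*y + 12*g + y^3 + y^2 - 2*y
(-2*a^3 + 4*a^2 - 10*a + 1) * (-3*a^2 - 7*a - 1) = 6*a^5 + 2*a^4 + 4*a^3 + 63*a^2 + 3*a - 1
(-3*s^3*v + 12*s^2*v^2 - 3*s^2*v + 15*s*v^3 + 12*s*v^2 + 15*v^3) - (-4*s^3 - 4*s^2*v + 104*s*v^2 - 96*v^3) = -3*s^3*v + 4*s^3 + 12*s^2*v^2 + s^2*v + 15*s*v^3 - 92*s*v^2 + 111*v^3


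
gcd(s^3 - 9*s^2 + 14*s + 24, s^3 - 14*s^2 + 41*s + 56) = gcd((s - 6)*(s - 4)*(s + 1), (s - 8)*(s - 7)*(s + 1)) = s + 1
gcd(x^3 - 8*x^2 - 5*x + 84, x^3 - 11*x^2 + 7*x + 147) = x^2 - 4*x - 21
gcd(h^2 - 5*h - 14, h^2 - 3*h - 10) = h + 2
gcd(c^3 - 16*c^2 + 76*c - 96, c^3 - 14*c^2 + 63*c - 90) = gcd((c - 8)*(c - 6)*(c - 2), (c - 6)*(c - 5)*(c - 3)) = c - 6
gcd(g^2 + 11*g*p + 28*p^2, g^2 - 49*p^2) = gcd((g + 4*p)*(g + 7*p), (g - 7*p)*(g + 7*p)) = g + 7*p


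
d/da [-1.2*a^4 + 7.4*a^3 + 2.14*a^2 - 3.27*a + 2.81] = -4.8*a^3 + 22.2*a^2 + 4.28*a - 3.27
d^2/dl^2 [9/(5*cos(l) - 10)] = 9*(sin(l)^2 - 2*cos(l) + 1)/(5*(cos(l) - 2)^3)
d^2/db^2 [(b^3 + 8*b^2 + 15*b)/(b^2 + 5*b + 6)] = -12/(b^3 + 6*b^2 + 12*b + 8)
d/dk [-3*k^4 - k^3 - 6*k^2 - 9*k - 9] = -12*k^3 - 3*k^2 - 12*k - 9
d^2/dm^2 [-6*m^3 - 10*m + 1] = -36*m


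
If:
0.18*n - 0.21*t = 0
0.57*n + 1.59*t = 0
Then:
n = 0.00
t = 0.00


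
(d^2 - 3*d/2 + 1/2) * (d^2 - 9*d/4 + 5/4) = d^4 - 15*d^3/4 + 41*d^2/8 - 3*d + 5/8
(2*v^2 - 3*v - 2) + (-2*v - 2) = 2*v^2 - 5*v - 4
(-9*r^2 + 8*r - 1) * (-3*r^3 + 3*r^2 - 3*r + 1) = 27*r^5 - 51*r^4 + 54*r^3 - 36*r^2 + 11*r - 1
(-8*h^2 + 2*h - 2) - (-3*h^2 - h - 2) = -5*h^2 + 3*h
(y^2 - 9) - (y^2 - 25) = 16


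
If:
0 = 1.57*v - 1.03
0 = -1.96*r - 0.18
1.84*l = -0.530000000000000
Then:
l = -0.29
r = -0.09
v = 0.66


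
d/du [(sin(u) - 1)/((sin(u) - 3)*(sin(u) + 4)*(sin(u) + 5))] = (-2*sin(u)^3 - 3*sin(u)^2 + 12*sin(u) - 67)*cos(u)/((sin(u) - 3)^2*(sin(u) + 4)^2*(sin(u) + 5)^2)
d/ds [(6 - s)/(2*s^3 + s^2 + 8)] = (-2*s^3 - s^2 + 2*s*(s - 6)*(3*s + 1) - 8)/(2*s^3 + s^2 + 8)^2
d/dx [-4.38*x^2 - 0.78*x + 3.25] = -8.76*x - 0.78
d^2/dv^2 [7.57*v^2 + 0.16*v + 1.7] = 15.1400000000000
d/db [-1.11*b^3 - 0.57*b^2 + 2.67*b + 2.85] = -3.33*b^2 - 1.14*b + 2.67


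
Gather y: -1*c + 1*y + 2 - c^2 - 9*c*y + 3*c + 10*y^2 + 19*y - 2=-c^2 + 2*c + 10*y^2 + y*(20 - 9*c)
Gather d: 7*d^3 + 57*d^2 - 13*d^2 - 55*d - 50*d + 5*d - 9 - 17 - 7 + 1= 7*d^3 + 44*d^2 - 100*d - 32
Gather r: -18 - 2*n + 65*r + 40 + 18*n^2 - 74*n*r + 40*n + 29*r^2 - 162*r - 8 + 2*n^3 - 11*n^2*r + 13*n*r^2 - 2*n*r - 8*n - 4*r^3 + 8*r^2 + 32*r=2*n^3 + 18*n^2 + 30*n - 4*r^3 + r^2*(13*n + 37) + r*(-11*n^2 - 76*n - 65) + 14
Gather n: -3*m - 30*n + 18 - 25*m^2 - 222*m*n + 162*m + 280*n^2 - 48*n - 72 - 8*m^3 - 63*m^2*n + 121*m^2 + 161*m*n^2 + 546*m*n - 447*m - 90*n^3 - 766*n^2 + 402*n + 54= -8*m^3 + 96*m^2 - 288*m - 90*n^3 + n^2*(161*m - 486) + n*(-63*m^2 + 324*m + 324)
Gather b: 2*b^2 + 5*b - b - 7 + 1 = 2*b^2 + 4*b - 6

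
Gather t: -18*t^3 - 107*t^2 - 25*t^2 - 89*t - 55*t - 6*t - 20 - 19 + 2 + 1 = -18*t^3 - 132*t^2 - 150*t - 36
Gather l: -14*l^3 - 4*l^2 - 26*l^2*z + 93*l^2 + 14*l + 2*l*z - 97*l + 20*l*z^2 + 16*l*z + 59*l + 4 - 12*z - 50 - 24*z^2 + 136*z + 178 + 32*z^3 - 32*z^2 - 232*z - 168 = -14*l^3 + l^2*(89 - 26*z) + l*(20*z^2 + 18*z - 24) + 32*z^3 - 56*z^2 - 108*z - 36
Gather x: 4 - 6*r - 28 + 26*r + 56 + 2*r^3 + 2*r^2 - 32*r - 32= 2*r^3 + 2*r^2 - 12*r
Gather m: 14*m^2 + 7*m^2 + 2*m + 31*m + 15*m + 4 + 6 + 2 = 21*m^2 + 48*m + 12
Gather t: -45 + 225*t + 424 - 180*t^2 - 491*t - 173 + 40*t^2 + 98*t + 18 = -140*t^2 - 168*t + 224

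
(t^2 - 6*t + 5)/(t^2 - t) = (t - 5)/t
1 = 1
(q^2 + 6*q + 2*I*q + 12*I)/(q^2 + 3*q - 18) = (q + 2*I)/(q - 3)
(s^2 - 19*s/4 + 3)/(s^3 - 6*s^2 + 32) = (s - 3/4)/(s^2 - 2*s - 8)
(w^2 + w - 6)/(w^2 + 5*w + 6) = (w - 2)/(w + 2)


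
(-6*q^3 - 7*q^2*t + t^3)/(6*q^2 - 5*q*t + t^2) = (-2*q^2 - 3*q*t - t^2)/(2*q - t)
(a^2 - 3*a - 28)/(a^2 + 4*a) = (a - 7)/a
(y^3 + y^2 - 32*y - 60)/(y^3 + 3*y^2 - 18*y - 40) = (y - 6)/(y - 4)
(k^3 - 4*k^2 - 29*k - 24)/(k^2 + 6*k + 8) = (k^3 - 4*k^2 - 29*k - 24)/(k^2 + 6*k + 8)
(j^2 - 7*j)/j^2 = (j - 7)/j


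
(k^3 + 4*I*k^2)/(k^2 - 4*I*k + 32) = k^2/(k - 8*I)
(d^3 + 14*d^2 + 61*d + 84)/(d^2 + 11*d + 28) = d + 3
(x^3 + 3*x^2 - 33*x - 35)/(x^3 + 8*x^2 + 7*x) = (x - 5)/x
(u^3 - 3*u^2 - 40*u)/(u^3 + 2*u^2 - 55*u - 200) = u/(u + 5)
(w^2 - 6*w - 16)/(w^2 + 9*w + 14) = (w - 8)/(w + 7)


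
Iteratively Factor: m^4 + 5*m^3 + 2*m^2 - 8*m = (m)*(m^3 + 5*m^2 + 2*m - 8) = m*(m - 1)*(m^2 + 6*m + 8) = m*(m - 1)*(m + 2)*(m + 4)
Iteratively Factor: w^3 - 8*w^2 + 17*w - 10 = (w - 1)*(w^2 - 7*w + 10) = (w - 5)*(w - 1)*(w - 2)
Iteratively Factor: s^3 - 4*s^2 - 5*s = (s - 5)*(s^2 + s) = s*(s - 5)*(s + 1)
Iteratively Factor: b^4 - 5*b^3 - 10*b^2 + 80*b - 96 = (b - 2)*(b^3 - 3*b^2 - 16*b + 48) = (b - 3)*(b - 2)*(b^2 - 16) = (b - 4)*(b - 3)*(b - 2)*(b + 4)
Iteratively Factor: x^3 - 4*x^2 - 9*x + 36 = (x - 3)*(x^2 - x - 12) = (x - 4)*(x - 3)*(x + 3)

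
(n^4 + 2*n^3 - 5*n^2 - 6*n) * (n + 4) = n^5 + 6*n^4 + 3*n^3 - 26*n^2 - 24*n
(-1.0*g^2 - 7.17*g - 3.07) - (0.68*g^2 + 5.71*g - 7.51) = -1.68*g^2 - 12.88*g + 4.44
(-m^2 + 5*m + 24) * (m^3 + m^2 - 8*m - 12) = -m^5 + 4*m^4 + 37*m^3 - 4*m^2 - 252*m - 288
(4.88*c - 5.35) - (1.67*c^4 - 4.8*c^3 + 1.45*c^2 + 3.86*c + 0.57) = -1.67*c^4 + 4.8*c^3 - 1.45*c^2 + 1.02*c - 5.92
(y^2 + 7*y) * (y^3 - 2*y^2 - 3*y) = y^5 + 5*y^4 - 17*y^3 - 21*y^2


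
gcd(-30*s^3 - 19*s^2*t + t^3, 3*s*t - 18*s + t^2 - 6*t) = 3*s + t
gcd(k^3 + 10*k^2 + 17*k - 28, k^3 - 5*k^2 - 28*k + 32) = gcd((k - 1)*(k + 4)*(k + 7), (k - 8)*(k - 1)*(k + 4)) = k^2 + 3*k - 4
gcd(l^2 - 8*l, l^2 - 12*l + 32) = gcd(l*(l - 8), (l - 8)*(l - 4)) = l - 8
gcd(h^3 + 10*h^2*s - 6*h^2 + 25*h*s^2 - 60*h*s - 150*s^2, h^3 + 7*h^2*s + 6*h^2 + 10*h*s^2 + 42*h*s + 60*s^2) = h + 5*s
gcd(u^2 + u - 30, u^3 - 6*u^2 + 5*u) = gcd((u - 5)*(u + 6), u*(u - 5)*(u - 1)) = u - 5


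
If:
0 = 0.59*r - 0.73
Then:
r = 1.24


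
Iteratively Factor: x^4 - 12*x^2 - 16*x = (x + 2)*(x^3 - 2*x^2 - 8*x) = x*(x + 2)*(x^2 - 2*x - 8) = x*(x + 2)^2*(x - 4)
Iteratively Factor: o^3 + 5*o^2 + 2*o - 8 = (o + 2)*(o^2 + 3*o - 4) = (o - 1)*(o + 2)*(o + 4)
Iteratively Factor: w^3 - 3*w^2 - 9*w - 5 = (w + 1)*(w^2 - 4*w - 5) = (w + 1)^2*(w - 5)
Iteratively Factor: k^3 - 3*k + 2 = (k - 1)*(k^2 + k - 2) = (k - 1)*(k + 2)*(k - 1)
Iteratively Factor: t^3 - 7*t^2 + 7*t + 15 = (t - 3)*(t^2 - 4*t - 5) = (t - 5)*(t - 3)*(t + 1)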